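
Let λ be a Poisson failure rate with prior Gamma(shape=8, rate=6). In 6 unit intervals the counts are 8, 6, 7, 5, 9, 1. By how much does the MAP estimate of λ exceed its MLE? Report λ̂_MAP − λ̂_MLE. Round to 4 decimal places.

Σxᵢ = 36. Posterior is Gamma(44, 12); MAP = (44−1)/12 = 43/12 ≈ 3.58333.
MLE = x̄ = 36/6 ≈ 6.00000.
Difference = 43/12 − 36/6 = -29/12 ≈ -2.4167.

MAP − MLE = -2.4167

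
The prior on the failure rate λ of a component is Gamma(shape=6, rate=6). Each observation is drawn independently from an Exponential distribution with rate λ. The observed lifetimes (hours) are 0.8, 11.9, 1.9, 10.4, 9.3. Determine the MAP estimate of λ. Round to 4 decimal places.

The Exponential(rate=λ) likelihood is ∝ λ^n e^(−λΣtᵢ). Here n = 5 and Σtᵢ = 0.8 + 11.9 + 1.9 + 10.4 + 9.3 = 34.3.
Posterior ∝ λ^5e^(−6λ) · λ^5e^(−34.3λ) = λ^10e^(−40.3λ), i.e. Gamma(11, 40.3).
Mode = (a−1)/b = 10/40.3 ≈ 0.2481.

λ̂_MAP = 0.2481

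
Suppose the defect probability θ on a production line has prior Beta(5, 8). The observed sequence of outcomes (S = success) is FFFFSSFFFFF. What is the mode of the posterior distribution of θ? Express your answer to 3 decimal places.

Prior: Beta(5, 8).
Data: 2 successes in 11 trials (from the sequence). The binomial likelihood contributes θ^2(1−θ)^9, so the posterior is Beta(5+2, 8+9) = Beta(7, 17).
For Beta(a, b) with a, b > 1 the mode is (a−1)/(a+b−2) = 6/22 ≈ 0.273.

θ̂_MAP = 0.273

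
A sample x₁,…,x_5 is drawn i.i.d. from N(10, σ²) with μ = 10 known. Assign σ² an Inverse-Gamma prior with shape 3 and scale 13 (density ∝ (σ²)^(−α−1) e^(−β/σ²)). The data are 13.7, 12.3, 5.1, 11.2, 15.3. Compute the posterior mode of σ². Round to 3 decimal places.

σ̂²_MAP = 7.578

Sum of squared deviations about the known mean: SS = (13.7−10)² + (12.3−10)² + (5.1−10)² + (11.2−10)² + (15.3−10)² = 72.52.
The Normal likelihood contributes (σ²)^(−n/2) exp(−SS/(2σ²)), so the posterior is Inverse-Gamma(α + n/2, β + SS/2) = Inverse-Gamma(5.5, 49.26).
The mode of Inverse-Gamma(a, b) is b/(a+1) = 49.26/6.5 ≈ 7.578.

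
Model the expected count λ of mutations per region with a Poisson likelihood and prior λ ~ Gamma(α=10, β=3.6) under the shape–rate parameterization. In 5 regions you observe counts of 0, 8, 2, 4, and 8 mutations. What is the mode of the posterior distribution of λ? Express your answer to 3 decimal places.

Σxᵢ = 0+8+2+4+8 = 22, with n = 5.
Posterior ∝ λ^9e^(−3.6λ) · λ^22e^(−5λ) = λ^31e^(−8.6λ), i.e. Gamma(shape=32, rate=8.6).
The mode of a Gamma(a, b) with a ≥ 1 (shape–rate) is (a−1)/b = 31/8.6 ≈ 3.605.

λ̂_MAP = 3.605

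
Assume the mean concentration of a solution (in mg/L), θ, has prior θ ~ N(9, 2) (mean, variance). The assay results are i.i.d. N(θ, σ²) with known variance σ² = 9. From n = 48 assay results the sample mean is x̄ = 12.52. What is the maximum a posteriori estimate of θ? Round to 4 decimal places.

n = 48, x̄ = 12.52.
For a Normal prior and Normal likelihood with known variance, the posterior is Normal; its mode equals its mean, the precision-weighted average.
Prior precision 1/σ₀² = 1/2 = 0.5; data precision n/σ² = 48/9 = 16/3.
θ̂ = (0.5·9 + (16/3)·12.52) / (0.5 + 16/3) = (10691/150)/(35/6) = 10691/875 ≈ 12.2183.

θ̂_MAP = 12.2183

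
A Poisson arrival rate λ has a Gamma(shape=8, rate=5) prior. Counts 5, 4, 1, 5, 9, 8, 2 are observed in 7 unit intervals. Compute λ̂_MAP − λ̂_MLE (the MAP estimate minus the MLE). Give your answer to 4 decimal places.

MAP − MLE = -1.4405

Σxᵢ = 34. Posterior is Gamma(42, 12); MAP = (42−1)/12 = 41/12 ≈ 3.41667.
MLE = x̄ = 34/7 ≈ 4.85714.
Difference = 41/12 − 34/7 = -121/84 ≈ -1.4405.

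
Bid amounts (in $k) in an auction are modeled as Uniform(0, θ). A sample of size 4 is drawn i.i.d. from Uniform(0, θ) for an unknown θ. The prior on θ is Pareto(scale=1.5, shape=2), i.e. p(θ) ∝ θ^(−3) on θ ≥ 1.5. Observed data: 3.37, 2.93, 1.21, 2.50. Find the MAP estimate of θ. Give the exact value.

θ̂_MAP = 3.37

The Uniform(0, θ) likelihood is θ^(−n) for θ ≥ max(xᵢ), zero otherwise. Here max(xᵢ) = 3.37.
Posterior ∝ θ^(−3) · θ^(−4) = θ^(−7) on θ ≥ max(1.5, 3.37) = 3.37.
This density is strictly decreasing in θ, so the posterior mode lies at the lower boundary of the support.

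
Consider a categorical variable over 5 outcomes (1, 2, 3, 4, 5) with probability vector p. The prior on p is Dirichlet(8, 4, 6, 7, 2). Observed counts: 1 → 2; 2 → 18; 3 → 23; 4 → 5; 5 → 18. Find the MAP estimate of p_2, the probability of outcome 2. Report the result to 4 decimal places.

The posterior is Dirichlet(αᵢ + nᵢ) = Dirichlet(10, 22, 29, 12, 20).
For a Dirichlet(a₁,…,a_K) with all aᵢ > 1, the mode has j-th component (aⱼ − 1)/(Σaᵢ − K).
Here Σaᵢ = 93 and K = 5, so p_2 = (22 − 1)/(93 − 5) = 21/88 ≈ 0.2386.

MAP estimate: 0.2386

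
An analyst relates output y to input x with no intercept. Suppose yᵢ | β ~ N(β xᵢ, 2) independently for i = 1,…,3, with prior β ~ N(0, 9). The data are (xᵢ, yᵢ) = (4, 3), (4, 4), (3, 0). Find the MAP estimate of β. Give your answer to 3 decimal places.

log p(β | y) = −Σ(yᵢ − βxᵢ)²/(2·2) − β²/(2·9) + const.
Setting the derivative to zero: Σxᵢ(yᵢ − βxᵢ)/2 − β/9 = 0, so β = Σxᵢyᵢ / (Σxᵢ² + σ²/τ²).
Σxᵢyᵢ = 4·3 + 4·4 + 3·0 = 28; Σxᵢ² = 41; σ²/τ² = 2/9.
β̂_MAP = 28 / (41 + 2/9) = 28/(371/9) = 36/53 ≈ 0.679.

β̂_MAP = 0.679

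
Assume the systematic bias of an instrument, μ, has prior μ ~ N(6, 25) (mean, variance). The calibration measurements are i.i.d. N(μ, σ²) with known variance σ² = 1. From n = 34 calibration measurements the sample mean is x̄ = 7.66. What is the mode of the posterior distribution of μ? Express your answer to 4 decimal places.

μ̂_MAP = 7.6580

n = 34, x̄ = 7.66.
For a Normal prior and Normal likelihood with known variance, the posterior is Normal; its mode equals its mean, the precision-weighted average.
Prior precision 1/σ₀² = 1/25 = 0.04; data precision n/σ² = 34/1 = 34.
μ̂ = (0.04·6 + 34·7.66) / (0.04 + 34) = 260.68/34.04 = 6517/851 ≈ 7.6580.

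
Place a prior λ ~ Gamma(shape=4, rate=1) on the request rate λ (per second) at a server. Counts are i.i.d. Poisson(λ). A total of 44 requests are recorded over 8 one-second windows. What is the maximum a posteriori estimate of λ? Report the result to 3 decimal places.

λ̂_MAP = 5.222

Σxᵢ = 44, n = 8.
Posterior ∝ λ^3e^(−1λ) · λ^44e^(−8λ) = λ^47e^(−9λ), i.e. Gamma(shape=48, rate=9).
The mode of a Gamma(a, b) with a ≥ 1 (shape–rate) is (a−1)/b = 47/9 ≈ 5.222.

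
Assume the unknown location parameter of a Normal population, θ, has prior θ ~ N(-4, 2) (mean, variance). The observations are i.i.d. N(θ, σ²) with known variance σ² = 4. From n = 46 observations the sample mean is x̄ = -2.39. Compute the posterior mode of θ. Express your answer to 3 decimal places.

θ̂_MAP = -2.457

n = 46, x̄ = -2.39.
For a Normal prior and Normal likelihood with known variance, the posterior is Normal; its mode equals its mean, the precision-weighted average.
Prior precision 1/σ₀² = 1/2 = 0.5; data precision n/σ² = 46/4 = 11.5.
θ̂ = (0.5·(-4) + 11.5·(-2.39)) / (0.5 + 11.5) = (-29.485)/12 = -5897/2400 ≈ -2.457.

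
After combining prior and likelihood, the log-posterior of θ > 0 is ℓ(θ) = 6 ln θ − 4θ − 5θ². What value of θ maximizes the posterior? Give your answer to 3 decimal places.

ℓ'(θ) = 6/θ − 4 − 10θ. Setting this to zero and multiplying by θ: 10θ² + 4θ − 6 = 0.
θ = (−4 + √(4² + 4·10·6)) / (2·10) = (−4 + √256) / 20 = (−4 + 16)/20 = 3/5.
ℓ''(θ) = −6/θ² − 10 < 0, confirming a maximum.

θ̂_MAP = 0.600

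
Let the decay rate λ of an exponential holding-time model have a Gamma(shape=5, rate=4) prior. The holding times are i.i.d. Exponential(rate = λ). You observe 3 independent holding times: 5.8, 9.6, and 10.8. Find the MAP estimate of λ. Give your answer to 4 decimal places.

λ̂_MAP = 0.2318

The Exponential(rate=λ) likelihood is ∝ λ^n e^(−λΣtᵢ). Here n = 3 and Σtᵢ = 5.8 + 9.6 + 10.8 = 26.2.
Posterior ∝ λ^4e^(−4λ) · λ^3e^(−26.2λ) = λ^7e^(−30.2λ), i.e. Gamma(8, 30.2).
Mode = (a−1)/b = 7/30.2 ≈ 0.2318.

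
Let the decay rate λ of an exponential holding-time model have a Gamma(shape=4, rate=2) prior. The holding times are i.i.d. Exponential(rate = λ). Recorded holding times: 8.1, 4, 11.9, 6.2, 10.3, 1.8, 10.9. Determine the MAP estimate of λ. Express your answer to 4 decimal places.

λ̂_MAP = 0.1812

The Exponential(rate=λ) likelihood is ∝ λ^n e^(−λΣtᵢ). Here n = 7 and Σtᵢ = 8.1 + 4 + 11.9 + 6.2 + 10.3 + 1.8 + 10.9 = 53.2.
Posterior ∝ λ^3e^(−2λ) · λ^7e^(−53.2λ) = λ^10e^(−55.2λ), i.e. Gamma(11, 55.2).
Mode = (a−1)/b = 10/55.2 ≈ 0.1812.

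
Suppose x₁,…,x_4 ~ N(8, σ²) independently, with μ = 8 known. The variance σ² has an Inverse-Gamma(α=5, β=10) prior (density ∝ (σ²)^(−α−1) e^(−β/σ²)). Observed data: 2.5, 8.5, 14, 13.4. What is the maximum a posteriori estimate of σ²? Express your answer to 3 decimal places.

Sum of squared deviations about the known mean: SS = (2.5−8)² + (8.5−8)² + (14−8)² + (13.4−8)² = 95.66.
The Normal likelihood contributes (σ²)^(−n/2) exp(−SS/(2σ²)), so the posterior is Inverse-Gamma(α + n/2, β + SS/2) = Inverse-Gamma(7, 57.83).
The mode of Inverse-Gamma(a, b) is b/(a+1) = 57.83/8 ≈ 7.229.

σ̂²_MAP = 7.229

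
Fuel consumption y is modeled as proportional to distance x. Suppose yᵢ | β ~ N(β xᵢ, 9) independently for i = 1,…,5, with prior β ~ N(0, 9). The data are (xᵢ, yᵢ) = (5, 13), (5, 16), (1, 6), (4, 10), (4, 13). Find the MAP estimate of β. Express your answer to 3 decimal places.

log p(β | y) = −Σ(yᵢ − βxᵢ)²/(2·9) − β²/(2·9) + const.
Setting the derivative to zero: Σxᵢ(yᵢ − βxᵢ)/9 − β/9 = 0, so β = Σxᵢyᵢ / (Σxᵢ² + σ²/τ²).
Σxᵢyᵢ = 5·13 + 5·16 + 1·6 + 4·10 + 4·13 = 243; Σxᵢ² = 83; σ²/τ² = 1.
β̂_MAP = 243 / (83 + 1) = 243/84 ≈ 2.893.

β̂_MAP = 2.893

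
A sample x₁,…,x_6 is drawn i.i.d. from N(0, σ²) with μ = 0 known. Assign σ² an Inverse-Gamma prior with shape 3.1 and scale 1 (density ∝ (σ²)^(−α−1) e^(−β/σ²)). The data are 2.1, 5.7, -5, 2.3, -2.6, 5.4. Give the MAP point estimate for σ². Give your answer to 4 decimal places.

Sum of squared deviations about the known mean: SS = (2.1−0)² + (5.7−0)² + (-5−0)² + (2.3−0)² + (-2.6−0)² + (5.4−0)² = 103.11.
The Normal likelihood contributes (σ²)^(−n/2) exp(−SS/(2σ²)), so the posterior is Inverse-Gamma(α + n/2, β + SS/2) = Inverse-Gamma(6.1, 52.555).
The mode of Inverse-Gamma(a, b) is b/(a+1) = 52.555/7.1 ≈ 7.4021.

σ̂²_MAP = 7.4021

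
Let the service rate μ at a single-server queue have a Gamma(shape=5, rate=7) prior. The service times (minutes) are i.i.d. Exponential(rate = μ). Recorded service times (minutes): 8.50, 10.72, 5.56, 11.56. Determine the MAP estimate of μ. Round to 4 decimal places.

μ̂_MAP = 0.1846

The Exponential(rate=μ) likelihood is ∝ μ^n e^(−μΣtᵢ). Here n = 4 and Σtᵢ = 8.50 + 10.72 + 5.56 + 11.56 = 36.34.
Posterior ∝ μ^4e^(−7μ) · μ^4e^(−36.34μ) = μ^8e^(−43.34μ), i.e. Gamma(9, 43.34).
Mode = (a−1)/b = 8/43.34 ≈ 0.1846.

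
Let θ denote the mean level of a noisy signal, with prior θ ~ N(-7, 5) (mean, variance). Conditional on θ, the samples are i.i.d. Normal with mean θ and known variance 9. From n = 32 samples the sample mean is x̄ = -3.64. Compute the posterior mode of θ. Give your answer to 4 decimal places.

n = 32, x̄ = -3.64.
For a Normal prior and Normal likelihood with known variance, the posterior is Normal; its mode equals its mean, the precision-weighted average.
Prior precision 1/σ₀² = 1/5 = 0.2; data precision n/σ² = 32/9.
θ̂ = (0.2·(-7) + (32/9)·(-3.64)) / (0.2 + 32/9) = (-3227/225)/(169/45) = -3227/845 ≈ -3.8189.

θ̂_MAP = -3.8189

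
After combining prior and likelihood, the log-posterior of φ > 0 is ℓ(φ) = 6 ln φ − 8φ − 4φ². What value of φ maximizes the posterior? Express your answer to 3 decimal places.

φ̂_MAP = 0.500

ℓ'(φ) = 6/φ − 8 − 8φ. Setting this to zero and multiplying by φ: 8φ² + 8φ − 6 = 0.
φ = (−8 + √(8² + 4·8·6)) / (2·8) = (−8 + √256) / 16 = (−8 + 16)/16 = 1/2.
ℓ''(φ) = −6/φ² − 8 < 0, confirming a maximum.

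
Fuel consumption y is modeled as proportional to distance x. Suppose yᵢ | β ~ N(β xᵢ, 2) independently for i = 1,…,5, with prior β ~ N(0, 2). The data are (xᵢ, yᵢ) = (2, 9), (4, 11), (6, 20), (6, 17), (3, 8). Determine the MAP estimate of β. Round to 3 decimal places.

log p(β | y) = −Σ(yᵢ − βxᵢ)²/(2·2) − β²/(2·2) + const.
Setting the derivative to zero: Σxᵢ(yᵢ − βxᵢ)/2 − β/2 = 0, so β = Σxᵢyᵢ / (Σxᵢ² + σ²/τ²).
Σxᵢyᵢ = 2·9 + 4·11 + 6·20 + 6·17 + 3·8 = 308; Σxᵢ² = 101; σ²/τ² = 1.
β̂_MAP = 308 / (101 + 1) = 308/102 ≈ 3.020.

β̂_MAP = 3.020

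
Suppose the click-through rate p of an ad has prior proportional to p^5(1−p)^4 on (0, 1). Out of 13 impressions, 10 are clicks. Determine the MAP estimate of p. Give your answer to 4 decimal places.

The prior density ∝ p^5(1−p)^4 is the kernel of Beta(6, 5).
Data: 10 successes in 13 trials. The binomial likelihood contributes p^10(1−p)^3, so the posterior is Beta(6+10, 5+3) = Beta(16, 8).
For Beta(a, b) with a, b > 1 the mode is (a−1)/(a+b−2) = 15/22 ≈ 0.6818.

p̂_MAP = 0.6818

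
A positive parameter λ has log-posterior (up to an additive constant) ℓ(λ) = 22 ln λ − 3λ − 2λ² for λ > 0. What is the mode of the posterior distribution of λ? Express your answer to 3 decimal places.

ℓ'(λ) = 22/λ − 3 − 4λ. Setting this to zero and multiplying by λ: 4λ² + 3λ − 22 = 0.
λ = (−3 + √(3² + 4·4·22)) / (2·4) = (−3 + √361) / 8 = (−3 + 19)/8 = 2.
ℓ''(λ) = −22/λ² − 4 < 0, confirming a maximum.

λ̂_MAP = 2.000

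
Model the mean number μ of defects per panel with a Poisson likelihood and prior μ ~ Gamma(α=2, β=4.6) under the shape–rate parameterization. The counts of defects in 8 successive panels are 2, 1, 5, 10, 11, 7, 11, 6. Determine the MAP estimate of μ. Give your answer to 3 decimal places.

Σxᵢ = 2+1+5+10+11+7+11+6 = 53, with n = 8.
Posterior ∝ μe^(−4.6μ) · μ^53e^(−8μ) = μ^54e^(−12.6μ), i.e. Gamma(shape=55, rate=12.6).
The mode of a Gamma(a, b) with a ≥ 1 (shape–rate) is (a−1)/b = 54/12.6 ≈ 4.286.

μ̂_MAP = 4.286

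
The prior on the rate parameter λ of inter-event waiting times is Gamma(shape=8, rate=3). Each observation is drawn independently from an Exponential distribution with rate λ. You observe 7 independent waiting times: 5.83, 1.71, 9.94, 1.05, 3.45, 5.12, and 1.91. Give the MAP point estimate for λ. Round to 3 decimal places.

λ̂_MAP = 0.437

The Exponential(rate=λ) likelihood is ∝ λ^n e^(−λΣtᵢ). Here n = 7 and Σtᵢ = 5.83 + 1.71 + 9.94 + 1.05 + 3.45 + 5.12 + 1.91 = 29.01.
Posterior ∝ λ^7e^(−3λ) · λ^7e^(−29.01λ) = λ^14e^(−32.01λ), i.e. Gamma(15, 32.01).
Mode = (a−1)/b = 14/32.01 ≈ 0.437.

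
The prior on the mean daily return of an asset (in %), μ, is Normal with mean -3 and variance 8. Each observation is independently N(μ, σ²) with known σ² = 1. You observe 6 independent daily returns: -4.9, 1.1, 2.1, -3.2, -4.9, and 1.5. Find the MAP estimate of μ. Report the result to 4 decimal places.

μ̂_MAP = -1.4163

n = 6; x̄ = ((-4.9) + 1.1 + 2.1 + (-3.2) + (-4.9) + 1.5)/6 = -8.3/6 = -83/60 ≈ -1.3833.
For a Normal prior and Normal likelihood with known variance, the posterior is Normal; its mode equals its mean, the precision-weighted average.
Prior precision 1/σ₀² = 1/8 = 0.125; data precision n/σ² = 6/1 = 6.
μ̂ = (0.125·(-3) + 6·(-83/60)) / (0.125 + 6) = (-8.675)/6.125 = -347/245 ≈ -1.4163.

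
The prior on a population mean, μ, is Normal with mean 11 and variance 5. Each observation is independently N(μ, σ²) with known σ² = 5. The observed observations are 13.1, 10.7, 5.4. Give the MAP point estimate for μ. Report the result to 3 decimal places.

n = 3; x̄ = (13.1 + 10.7 + 5.4)/3 = 29.2/3 = 146/15 ≈ 9.7333.
For a Normal prior and Normal likelihood with known variance, the posterior is Normal; its mode equals its mean, the precision-weighted average.
Prior precision 1/σ₀² = 1/5 = 0.2; data precision n/σ² = 3/5 = 0.6.
μ̂ = (0.2·11 + 0.6·(146/15)) / (0.2 + 0.6) = 8.04/0.8 = 10.050.

μ̂_MAP = 10.050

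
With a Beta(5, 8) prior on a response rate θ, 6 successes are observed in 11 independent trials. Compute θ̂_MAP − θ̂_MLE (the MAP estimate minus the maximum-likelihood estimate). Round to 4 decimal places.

MAP − MLE = -0.0909

Posterior is Beta(11, 13); MAP = (11−1)/(24−2) = 10/22 ≈ 0.45455.
MLE ignores the prior: θ̂_MLE = k/n = 6/11 ≈ 0.54545.
Difference = 10/22 − 6/11 = -1/11 ≈ -0.0909.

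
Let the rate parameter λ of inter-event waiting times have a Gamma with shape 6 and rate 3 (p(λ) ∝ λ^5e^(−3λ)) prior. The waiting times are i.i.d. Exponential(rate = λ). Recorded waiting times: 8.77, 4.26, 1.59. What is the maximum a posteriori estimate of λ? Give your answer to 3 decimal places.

λ̂_MAP = 0.454

The Exponential(rate=λ) likelihood is ∝ λ^n e^(−λΣtᵢ). Here n = 3 and Σtᵢ = 8.77 + 4.26 + 1.59 = 14.62.
Posterior ∝ λ^5e^(−3λ) · λ^3e^(−14.62λ) = λ^8e^(−17.62λ), i.e. Gamma(9, 17.62).
Mode = (a−1)/b = 8/17.62 ≈ 0.454.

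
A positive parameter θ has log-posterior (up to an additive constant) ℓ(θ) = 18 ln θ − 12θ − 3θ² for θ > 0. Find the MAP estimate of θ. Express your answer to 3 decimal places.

ℓ'(θ) = 18/θ − 12 − 6θ. Setting this to zero and multiplying by θ: 6θ² + 12θ − 18 = 0.
θ = (−12 + √(12² + 4·6·18)) / (2·6) = (−12 + √576) / 12 = (−12 + 24)/12 = 1.
ℓ''(θ) = −18/θ² − 6 < 0, confirming a maximum.

θ̂_MAP = 1.000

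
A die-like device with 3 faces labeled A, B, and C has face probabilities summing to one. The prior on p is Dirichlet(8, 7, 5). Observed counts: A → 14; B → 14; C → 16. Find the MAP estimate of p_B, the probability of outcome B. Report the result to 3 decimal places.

MAP estimate of p_B = 0.328

The posterior is Dirichlet(αᵢ + nᵢ) = Dirichlet(22, 21, 21).
For a Dirichlet(a₁,…,a_K) with all aᵢ > 1, the mode has j-th component (aⱼ − 1)/(Σaᵢ − K).
Here Σaᵢ = 64 and K = 3, so p_B = (21 − 1)/(64 − 3) = 20/61 ≈ 0.328.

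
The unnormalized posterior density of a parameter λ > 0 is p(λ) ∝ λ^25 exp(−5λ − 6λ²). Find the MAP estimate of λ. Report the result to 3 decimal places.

ℓ'(λ) = 25/λ − 5 − 12λ. Setting this to zero and multiplying by λ: 12λ² + 5λ − 25 = 0.
λ = (−5 + √(5² + 4·12·25)) / (2·12) = (−5 + √1225) / 24 = (−5 + 35)/24 = 5/4.
ℓ''(λ) = −25/λ² − 12 < 0, confirming a maximum.

λ̂_MAP = 1.250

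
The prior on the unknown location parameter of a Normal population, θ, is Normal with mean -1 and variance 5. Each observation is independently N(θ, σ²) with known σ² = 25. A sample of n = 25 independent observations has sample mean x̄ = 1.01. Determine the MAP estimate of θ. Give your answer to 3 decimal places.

θ̂_MAP = 0.675

n = 25, x̄ = 1.01.
For a Normal prior and Normal likelihood with known variance, the posterior is Normal; its mode equals its mean, the precision-weighted average.
Prior precision 1/σ₀² = 1/5 = 0.2; data precision n/σ² = 25/25 = 1.
θ̂ = (0.2·(-1) + 1·1.01) / (0.2 + 1) = 0.81/1.2 = 0.675.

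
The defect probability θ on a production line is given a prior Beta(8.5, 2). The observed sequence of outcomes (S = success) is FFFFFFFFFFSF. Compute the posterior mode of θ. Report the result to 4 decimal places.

Prior: Beta(8.5, 2).
Data: 1 success in 12 trials (from the sequence). The binomial likelihood contributes θ(1−θ)^11, so the posterior is Beta(8.5+1, 2+11) = Beta(9.5, 13).
For Beta(a, b) with a, b > 1 the mode is (a−1)/(a+b−2) = 8.5/20.5 ≈ 0.4146.

θ̂_MAP = 0.4146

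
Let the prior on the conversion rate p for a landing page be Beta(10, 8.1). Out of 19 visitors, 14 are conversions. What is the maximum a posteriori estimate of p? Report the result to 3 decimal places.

p̂_MAP = 0.655

Prior: Beta(10, 8.1).
Data: 14 successes in 19 trials. The binomial likelihood contributes p^14(1−p)^5, so the posterior is Beta(10+14, 8.1+5) = Beta(24, 13.1).
For Beta(a, b) with a, b > 1 the mode is (a−1)/(a+b−2) = 23/35.1 ≈ 0.655.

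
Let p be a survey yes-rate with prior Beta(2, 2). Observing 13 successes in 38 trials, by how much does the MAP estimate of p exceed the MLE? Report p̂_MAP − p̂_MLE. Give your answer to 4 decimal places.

Posterior is Beta(15, 27); MAP = (15−1)/(42−2) = 14/40 ≈ 0.35000.
MLE ignores the prior: p̂_MLE = k/n = 13/38 ≈ 0.34211.
Difference = 14/40 − 13/38 = 3/380 ≈ 0.0079.

MAP − MLE = 0.0079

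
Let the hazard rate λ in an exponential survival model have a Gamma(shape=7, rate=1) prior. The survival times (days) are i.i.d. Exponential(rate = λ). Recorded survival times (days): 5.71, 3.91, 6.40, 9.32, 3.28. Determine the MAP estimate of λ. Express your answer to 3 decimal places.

The Exponential(rate=λ) likelihood is ∝ λ^n e^(−λΣtᵢ). Here n = 5 and Σtᵢ = 5.71 + 3.91 + 6.40 + 9.32 + 3.28 = 28.62.
Posterior ∝ λ^6e^(−1λ) · λ^5e^(−28.62λ) = λ^11e^(−29.62λ), i.e. Gamma(12, 29.62).
Mode = (a−1)/b = 11/29.62 ≈ 0.371.

λ̂_MAP = 0.371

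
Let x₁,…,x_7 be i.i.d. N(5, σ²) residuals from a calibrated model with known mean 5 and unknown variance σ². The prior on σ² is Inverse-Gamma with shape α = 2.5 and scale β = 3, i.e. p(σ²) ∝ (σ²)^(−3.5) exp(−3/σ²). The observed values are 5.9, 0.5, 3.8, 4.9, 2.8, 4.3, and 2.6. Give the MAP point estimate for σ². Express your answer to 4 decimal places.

Sum of squared deviations about the known mean: SS = (5.9−5)² + (0.5−5)² + (3.8−5)² + (4.9−5)² + (2.8−5)² + (4.3−5)² + (2.6−5)² = 33.6.
The Normal likelihood contributes (σ²)^(−n/2) exp(−SS/(2σ²)), so the posterior is Inverse-Gamma(α + n/2, β + SS/2) = Inverse-Gamma(6, 19.8).
The mode of Inverse-Gamma(a, b) is b/(a+1) = 19.8/7 ≈ 2.8286.

σ̂²_MAP = 2.8286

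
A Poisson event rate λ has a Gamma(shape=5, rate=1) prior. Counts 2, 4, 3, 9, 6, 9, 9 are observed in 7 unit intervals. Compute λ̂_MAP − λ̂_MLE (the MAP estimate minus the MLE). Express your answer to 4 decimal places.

Σxᵢ = 42. Posterior is Gamma(47, 8); MAP = (47−1)/8 = 46/8 ≈ 5.75000.
MLE = x̄ = 42/7 ≈ 6.00000.
Difference = 46/8 − 42/7 = -1/4 ≈ -0.2500.

MAP − MLE = -0.2500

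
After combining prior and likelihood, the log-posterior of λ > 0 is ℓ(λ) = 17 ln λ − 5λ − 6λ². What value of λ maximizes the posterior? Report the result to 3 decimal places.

λ̂_MAP = 1.000

ℓ'(λ) = 17/λ − 5 − 12λ. Setting this to zero and multiplying by λ: 12λ² + 5λ − 17 = 0.
λ = (−5 + √(5² + 4·12·17)) / (2·12) = (−5 + √841) / 24 = (−5 + 29)/24 = 1.
ℓ''(λ) = −17/λ² − 12 < 0, confirming a maximum.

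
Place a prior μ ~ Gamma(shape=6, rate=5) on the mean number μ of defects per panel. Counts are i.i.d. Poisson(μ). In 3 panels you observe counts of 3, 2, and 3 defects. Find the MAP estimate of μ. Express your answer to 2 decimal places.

Σxᵢ = 3+2+3 = 8, with n = 3.
Posterior ∝ μ^5e^(−5μ) · μ^8e^(−3μ) = μ^13e^(−8μ), i.e. Gamma(shape=14, rate=8).
The mode of a Gamma(a, b) with a ≥ 1 (shape–rate) is (a−1)/b = 13/8 ≈ 1.63.

μ̂_MAP = 1.63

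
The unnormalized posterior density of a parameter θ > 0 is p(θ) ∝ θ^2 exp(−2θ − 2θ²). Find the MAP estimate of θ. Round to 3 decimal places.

ℓ'(θ) = 2/θ − 2 − 4θ. Setting this to zero and multiplying by θ: 4θ² + 2θ − 2 = 0.
θ = (−2 + √(2² + 4·4·2)) / (2·4) = (−2 + √36) / 8 = (−2 + 6)/8 = 1/2.
ℓ''(θ) = −2/θ² − 4 < 0, confirming a maximum.

θ̂_MAP = 0.500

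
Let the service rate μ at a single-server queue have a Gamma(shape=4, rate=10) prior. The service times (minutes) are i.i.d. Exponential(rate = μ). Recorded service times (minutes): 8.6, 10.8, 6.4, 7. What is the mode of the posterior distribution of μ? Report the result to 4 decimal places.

The Exponential(rate=μ) likelihood is ∝ μ^n e^(−μΣtᵢ). Here n = 4 and Σtᵢ = 8.6 + 10.8 + 6.4 + 7 = 32.8.
Posterior ∝ μ^3e^(−10μ) · μ^4e^(−32.8μ) = μ^7e^(−42.8μ), i.e. Gamma(8, 42.8).
Mode = (a−1)/b = 7/42.8 ≈ 0.1636.

μ̂_MAP = 0.1636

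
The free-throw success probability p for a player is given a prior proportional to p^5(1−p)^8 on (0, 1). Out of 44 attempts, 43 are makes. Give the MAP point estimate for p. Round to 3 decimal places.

p̂_MAP = 0.842

The prior density ∝ p^5(1−p)^8 is the kernel of Beta(6, 9).
Data: 43 successes in 44 trials. The binomial likelihood contributes p^43(1−p)^1, so the posterior is Beta(6+43, 9+1) = Beta(49, 10).
For Beta(a, b) with a, b > 1 the mode is (a−1)/(a+b−2) = 48/57 ≈ 0.842.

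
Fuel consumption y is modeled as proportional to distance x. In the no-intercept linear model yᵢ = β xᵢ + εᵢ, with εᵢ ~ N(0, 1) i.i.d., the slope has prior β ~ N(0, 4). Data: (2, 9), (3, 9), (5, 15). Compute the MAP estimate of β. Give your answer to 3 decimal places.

β̂_MAP = 3.137

log p(β | y) = −Σ(yᵢ − βxᵢ)²/(2·1) − β²/(2·4) + const.
Setting the derivative to zero: Σxᵢ(yᵢ − βxᵢ)/1 − β/4 = 0, so β = Σxᵢyᵢ / (Σxᵢ² + σ²/τ²).
Σxᵢyᵢ = 2·9 + 3·9 + 5·15 = 120; Σxᵢ² = 38; σ²/τ² = 0.25.
β̂_MAP = 120 / (38 + 0.25) = 120/38.25 ≈ 3.137.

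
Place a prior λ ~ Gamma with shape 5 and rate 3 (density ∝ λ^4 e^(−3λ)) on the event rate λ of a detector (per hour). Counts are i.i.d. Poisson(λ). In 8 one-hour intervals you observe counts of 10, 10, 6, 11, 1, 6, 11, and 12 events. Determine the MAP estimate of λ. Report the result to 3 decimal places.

Σxᵢ = 10+10+6+11+1+6+11+12 = 67, with n = 8.
Posterior ∝ λ^4e^(−3λ) · λ^67e^(−8λ) = λ^71e^(−11λ), i.e. Gamma(shape=72, rate=11).
The mode of a Gamma(a, b) with a ≥ 1 (shape–rate) is (a−1)/b = 71/11 ≈ 6.455.

λ̂_MAP = 6.455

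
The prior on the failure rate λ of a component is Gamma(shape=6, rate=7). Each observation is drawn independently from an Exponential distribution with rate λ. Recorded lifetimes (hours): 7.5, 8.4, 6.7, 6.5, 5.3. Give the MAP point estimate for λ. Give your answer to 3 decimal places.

The Exponential(rate=λ) likelihood is ∝ λ^n e^(−λΣtᵢ). Here n = 5 and Σtᵢ = 7.5 + 8.4 + 6.7 + 6.5 + 5.3 = 34.4.
Posterior ∝ λ^5e^(−7λ) · λ^5e^(−34.4λ) = λ^10e^(−41.4λ), i.e. Gamma(11, 41.4).
Mode = (a−1)/b = 10/41.4 ≈ 0.242.

λ̂_MAP = 0.242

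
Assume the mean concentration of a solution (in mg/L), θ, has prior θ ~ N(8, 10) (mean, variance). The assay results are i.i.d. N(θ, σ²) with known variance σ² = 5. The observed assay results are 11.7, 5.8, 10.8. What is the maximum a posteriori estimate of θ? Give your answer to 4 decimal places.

n = 3; x̄ = (11.7 + 5.8 + 10.8)/3 = 28.3/3 = 283/30 ≈ 9.4333.
For a Normal prior and Normal likelihood with known variance, the posterior is Normal; its mode equals its mean, the precision-weighted average.
Prior precision 1/σ₀² = 1/10 = 0.1; data precision n/σ² = 3/5 = 0.6.
θ̂ = (0.1·8 + 0.6·(283/30)) / (0.1 + 0.6) = 6.46/0.7 = 323/35 ≈ 9.2286.

θ̂_MAP = 9.2286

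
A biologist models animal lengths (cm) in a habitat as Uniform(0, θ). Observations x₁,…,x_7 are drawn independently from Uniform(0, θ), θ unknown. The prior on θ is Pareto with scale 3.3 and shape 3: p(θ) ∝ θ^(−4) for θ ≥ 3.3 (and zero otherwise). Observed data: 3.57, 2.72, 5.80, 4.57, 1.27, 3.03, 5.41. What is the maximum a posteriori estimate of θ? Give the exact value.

The Uniform(0, θ) likelihood is θ^(−n) for θ ≥ max(xᵢ), zero otherwise. Here max(xᵢ) = 5.80.
Posterior ∝ θ^(−4) · θ^(−7) = θ^(−11) on θ ≥ max(3.3, 5.80) = 5.80.
This density is strictly decreasing in θ, so the posterior mode lies at the lower boundary of the support.

θ̂_MAP = 5.80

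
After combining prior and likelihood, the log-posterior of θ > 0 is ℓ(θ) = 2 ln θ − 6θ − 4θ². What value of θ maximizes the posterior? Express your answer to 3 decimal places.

ℓ'(θ) = 2/θ − 6 − 8θ. Setting this to zero and multiplying by θ: 8θ² + 6θ − 2 = 0.
θ = (−6 + √(6² + 4·8·2)) / (2·8) = (−6 + √100) / 16 = (−6 + 10)/16 = 1/4.
ℓ''(θ) = −2/θ² − 8 < 0, confirming a maximum.

θ̂_MAP = 0.250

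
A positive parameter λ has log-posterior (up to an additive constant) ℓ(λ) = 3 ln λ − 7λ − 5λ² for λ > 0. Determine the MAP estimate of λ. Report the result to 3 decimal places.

ℓ'(λ) = 3/λ − 7 − 10λ. Setting this to zero and multiplying by λ: 10λ² + 7λ − 3 = 0.
λ = (−7 + √(7² + 4·10·3)) / (2·10) = (−7 + √169) / 20 = (−7 + 13)/20 = 3/10.
ℓ''(λ) = −3/λ² − 10 < 0, confirming a maximum.

λ̂_MAP = 0.300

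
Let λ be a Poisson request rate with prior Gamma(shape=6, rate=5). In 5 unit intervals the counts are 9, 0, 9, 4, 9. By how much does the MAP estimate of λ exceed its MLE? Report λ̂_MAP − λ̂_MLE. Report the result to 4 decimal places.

MAP − MLE = -2.6000

Σxᵢ = 31. Posterior is Gamma(37, 10); MAP = (37−1)/10 = 36/10 ≈ 3.60000.
MLE = x̄ = 31/5 ≈ 6.20000.
Difference = 36/10 − 31/5 = -13/5 ≈ -2.6000.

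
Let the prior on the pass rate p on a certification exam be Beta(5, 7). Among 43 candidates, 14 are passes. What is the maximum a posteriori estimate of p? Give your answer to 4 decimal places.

p̂_MAP = 0.3396

Prior: Beta(5, 7).
Data: 14 successes in 43 trials. The binomial likelihood contributes p^14(1−p)^29, so the posterior is Beta(5+14, 7+29) = Beta(19, 36).
For Beta(a, b) with a, b > 1 the mode is (a−1)/(a+b−2) = 18/53 ≈ 0.3396.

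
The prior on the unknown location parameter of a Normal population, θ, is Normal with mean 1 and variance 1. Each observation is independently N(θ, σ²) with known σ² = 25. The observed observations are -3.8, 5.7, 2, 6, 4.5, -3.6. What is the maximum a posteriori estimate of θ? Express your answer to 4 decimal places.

n = 6; x̄ = ((-3.8) + 5.7 + 2 + 6 + 4.5 + (-3.6))/6 = 10.8/6 = 1.8.
For a Normal prior and Normal likelihood with known variance, the posterior is Normal; its mode equals its mean, the precision-weighted average.
Prior precision 1/σ₀² = 1/1 = 1; data precision n/σ² = 6/25 = 0.24.
θ̂ = (1·1 + 0.24·1.8) / (1 + 0.24) = 1.432/1.24 = 179/155 ≈ 1.1548.

θ̂_MAP = 1.1548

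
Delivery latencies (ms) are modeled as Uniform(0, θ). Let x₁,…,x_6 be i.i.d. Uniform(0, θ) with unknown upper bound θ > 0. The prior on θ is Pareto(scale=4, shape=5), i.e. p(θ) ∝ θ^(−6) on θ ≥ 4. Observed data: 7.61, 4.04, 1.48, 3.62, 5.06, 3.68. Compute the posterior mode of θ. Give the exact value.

The Uniform(0, θ) likelihood is θ^(−n) for θ ≥ max(xᵢ), zero otherwise. Here max(xᵢ) = 7.61.
Posterior ∝ θ^(−6) · θ^(−6) = θ^(−12) on θ ≥ max(4, 7.61) = 7.61.
This density is strictly decreasing in θ, so the posterior mode lies at the lower boundary of the support.

θ̂_MAP = 7.61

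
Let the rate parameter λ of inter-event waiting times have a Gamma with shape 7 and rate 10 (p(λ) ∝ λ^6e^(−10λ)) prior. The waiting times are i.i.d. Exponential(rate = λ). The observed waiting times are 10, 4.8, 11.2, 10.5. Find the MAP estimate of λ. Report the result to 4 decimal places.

λ̂_MAP = 0.2151

The Exponential(rate=λ) likelihood is ∝ λ^n e^(−λΣtᵢ). Here n = 4 and Σtᵢ = 10 + 4.8 + 11.2 + 10.5 = 36.5.
Posterior ∝ λ^6e^(−10λ) · λ^4e^(−36.5λ) = λ^10e^(−46.5λ), i.e. Gamma(11, 46.5).
Mode = (a−1)/b = 10/46.5 ≈ 0.2151.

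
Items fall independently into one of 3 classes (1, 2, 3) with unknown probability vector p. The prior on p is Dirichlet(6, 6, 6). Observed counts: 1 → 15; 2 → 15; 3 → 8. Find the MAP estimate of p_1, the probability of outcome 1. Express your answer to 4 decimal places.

The posterior is Dirichlet(αᵢ + nᵢ) = Dirichlet(21, 21, 14).
For a Dirichlet(a₁,…,a_K) with all aᵢ > 1, the mode has j-th component (aⱼ − 1)/(Σaᵢ − K).
Here Σaᵢ = 56 and K = 3, so p_1 = (21 − 1)/(56 − 3) = 20/53 ≈ 0.3774.

MAP estimate: 0.3774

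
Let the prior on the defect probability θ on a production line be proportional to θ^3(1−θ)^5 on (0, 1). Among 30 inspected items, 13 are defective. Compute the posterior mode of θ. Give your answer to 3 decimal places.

θ̂_MAP = 0.421

The prior density ∝ θ^3(1−θ)^5 is the kernel of Beta(4, 6).
Data: 13 successes in 30 trials. The binomial likelihood contributes θ^13(1−θ)^17, so the posterior is Beta(4+13, 6+17) = Beta(17, 23).
For Beta(a, b) with a, b > 1 the mode is (a−1)/(a+b−2) = 16/38 ≈ 0.421.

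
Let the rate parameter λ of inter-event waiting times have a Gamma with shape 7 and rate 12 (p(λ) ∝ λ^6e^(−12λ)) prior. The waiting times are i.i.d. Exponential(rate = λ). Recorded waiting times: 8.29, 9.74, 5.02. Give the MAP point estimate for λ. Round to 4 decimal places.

λ̂_MAP = 0.2568

The Exponential(rate=λ) likelihood is ∝ λ^n e^(−λΣtᵢ). Here n = 3 and Σtᵢ = 8.29 + 9.74 + 5.02 = 23.05.
Posterior ∝ λ^6e^(−12λ) · λ^3e^(−23.05λ) = λ^9e^(−35.05λ), i.e. Gamma(10, 35.05).
Mode = (a−1)/b = 9/35.05 ≈ 0.2568.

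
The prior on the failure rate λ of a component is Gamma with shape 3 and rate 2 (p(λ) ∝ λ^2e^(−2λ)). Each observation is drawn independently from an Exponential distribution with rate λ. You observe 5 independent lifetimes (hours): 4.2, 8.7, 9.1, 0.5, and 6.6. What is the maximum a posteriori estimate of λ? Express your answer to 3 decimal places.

λ̂_MAP = 0.225

The Exponential(rate=λ) likelihood is ∝ λ^n e^(−λΣtᵢ). Here n = 5 and Σtᵢ = 4.2 + 8.7 + 9.1 + 0.5 + 6.6 = 29.1.
Posterior ∝ λ^2e^(−2λ) · λ^5e^(−29.1λ) = λ^7e^(−31.1λ), i.e. Gamma(8, 31.1).
Mode = (a−1)/b = 7/31.1 ≈ 0.225.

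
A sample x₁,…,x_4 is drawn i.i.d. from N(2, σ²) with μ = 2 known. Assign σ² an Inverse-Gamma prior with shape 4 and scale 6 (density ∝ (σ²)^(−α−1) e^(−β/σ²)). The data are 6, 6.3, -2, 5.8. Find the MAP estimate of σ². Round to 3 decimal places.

Sum of squared deviations about the known mean: SS = (6−2)² + (6.3−2)² + (-2−2)² + (5.8−2)² = 64.93.
The Normal likelihood contributes (σ²)^(−n/2) exp(−SS/(2σ²)), so the posterior is Inverse-Gamma(α + n/2, β + SS/2) = Inverse-Gamma(6, 38.465).
The mode of Inverse-Gamma(a, b) is b/(a+1) = 38.465/7 ≈ 5.495.

σ̂²_MAP = 5.495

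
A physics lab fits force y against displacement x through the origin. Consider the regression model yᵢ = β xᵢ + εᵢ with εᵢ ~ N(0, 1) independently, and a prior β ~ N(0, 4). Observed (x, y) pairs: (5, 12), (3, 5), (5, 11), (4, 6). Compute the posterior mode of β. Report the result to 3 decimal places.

β̂_MAP = 2.047

log p(β | y) = −Σ(yᵢ − βxᵢ)²/(2·1) − β²/(2·4) + const.
Setting the derivative to zero: Σxᵢ(yᵢ − βxᵢ)/1 − β/4 = 0, so β = Σxᵢyᵢ / (Σxᵢ² + σ²/τ²).
Σxᵢyᵢ = 5·12 + 3·5 + 5·11 + 4·6 = 154; Σxᵢ² = 75; σ²/τ² = 0.25.
β̂_MAP = 154 / (75 + 0.25) = 154/75.25 ≈ 2.047.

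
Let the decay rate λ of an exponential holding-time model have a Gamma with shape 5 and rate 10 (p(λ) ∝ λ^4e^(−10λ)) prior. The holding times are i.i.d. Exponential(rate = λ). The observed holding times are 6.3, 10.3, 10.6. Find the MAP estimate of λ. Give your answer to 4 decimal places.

λ̂_MAP = 0.1882

The Exponential(rate=λ) likelihood is ∝ λ^n e^(−λΣtᵢ). Here n = 3 and Σtᵢ = 6.3 + 10.3 + 10.6 = 27.2.
Posterior ∝ λ^4e^(−10λ) · λ^3e^(−27.2λ) = λ^7e^(−37.2λ), i.e. Gamma(8, 37.2).
Mode = (a−1)/b = 7/37.2 ≈ 0.1882.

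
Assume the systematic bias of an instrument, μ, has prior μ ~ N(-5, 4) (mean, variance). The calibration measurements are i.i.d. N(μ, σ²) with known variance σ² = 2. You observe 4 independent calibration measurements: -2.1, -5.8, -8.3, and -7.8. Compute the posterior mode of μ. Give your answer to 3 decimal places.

n = 4; x̄ = ((-2.1) + (-5.8) + (-8.3) + (-7.8))/4 = -24/4 = -6.
For a Normal prior and Normal likelihood with known variance, the posterior is Normal; its mode equals its mean, the precision-weighted average.
Prior precision 1/σ₀² = 1/4 = 0.25; data precision n/σ² = 4/2 = 2.
μ̂ = (0.25·(-5) + 2·(-6)) / (0.25 + 2) = (-13.25)/2.25 = -53/9 ≈ -5.889.

μ̂_MAP = -5.889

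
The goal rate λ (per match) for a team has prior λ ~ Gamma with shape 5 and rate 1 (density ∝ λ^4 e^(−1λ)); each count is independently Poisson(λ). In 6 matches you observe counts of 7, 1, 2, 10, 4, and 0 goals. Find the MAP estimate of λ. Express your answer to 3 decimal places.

λ̂_MAP = 4.000

Σxᵢ = 7+1+2+10+4+0 = 24, with n = 6.
Posterior ∝ λ^4e^(−1λ) · λ^24e^(−6λ) = λ^28e^(−7λ), i.e. Gamma(shape=29, rate=7).
The mode of a Gamma(a, b) with a ≥ 1 (shape–rate) is (a−1)/b = 28/7 ≈ 4.000.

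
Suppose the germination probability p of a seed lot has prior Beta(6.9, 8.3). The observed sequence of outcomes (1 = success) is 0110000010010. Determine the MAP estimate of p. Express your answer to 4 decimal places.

Prior: Beta(6.9, 8.3).
Data: 4 successes in 13 trials (from the sequence). The binomial likelihood contributes p^4(1−p)^9, so the posterior is Beta(6.9+4, 8.3+9) = Beta(10.9, 17.3).
For Beta(a, b) with a, b > 1 the mode is (a−1)/(a+b−2) = 9.9/26.2 ≈ 0.3779.

p̂_MAP = 0.3779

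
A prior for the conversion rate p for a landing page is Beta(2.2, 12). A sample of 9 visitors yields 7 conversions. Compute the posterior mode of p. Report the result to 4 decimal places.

p̂_MAP = 0.3868

Prior: Beta(2.2, 12).
Data: 7 successes in 9 trials. The binomial likelihood contributes p^7(1−p)^2, so the posterior is Beta(2.2+7, 12+2) = Beta(9.2, 14).
For Beta(a, b) with a, b > 1 the mode is (a−1)/(a+b−2) = 8.2/21.2 ≈ 0.3868.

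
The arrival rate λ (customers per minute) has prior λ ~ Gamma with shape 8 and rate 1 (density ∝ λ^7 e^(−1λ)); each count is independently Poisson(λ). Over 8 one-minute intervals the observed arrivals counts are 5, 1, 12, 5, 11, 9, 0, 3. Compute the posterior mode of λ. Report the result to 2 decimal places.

λ̂_MAP = 5.89

Σxᵢ = 5+1+12+5+11+9+0+3 = 46, with n = 8.
Posterior ∝ λ^7e^(−1λ) · λ^46e^(−8λ) = λ^53e^(−9λ), i.e. Gamma(shape=54, rate=9).
The mode of a Gamma(a, b) with a ≥ 1 (shape–rate) is (a−1)/b = 53/9 ≈ 5.89.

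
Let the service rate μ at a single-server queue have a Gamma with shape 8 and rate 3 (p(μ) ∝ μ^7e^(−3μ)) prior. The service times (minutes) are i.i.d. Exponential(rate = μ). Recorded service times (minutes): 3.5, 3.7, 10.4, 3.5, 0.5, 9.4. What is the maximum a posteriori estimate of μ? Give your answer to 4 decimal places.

The Exponential(rate=μ) likelihood is ∝ μ^n e^(−μΣtᵢ). Here n = 6 and Σtᵢ = 3.5 + 3.7 + 10.4 + 3.5 + 0.5 + 9.4 = 31.
Posterior ∝ μ^7e^(−3μ) · μ^6e^(−31μ) = μ^13e^(−34μ), i.e. Gamma(14, 34).
Mode = (a−1)/b = 13/34 ≈ 0.3824.

μ̂_MAP = 0.3824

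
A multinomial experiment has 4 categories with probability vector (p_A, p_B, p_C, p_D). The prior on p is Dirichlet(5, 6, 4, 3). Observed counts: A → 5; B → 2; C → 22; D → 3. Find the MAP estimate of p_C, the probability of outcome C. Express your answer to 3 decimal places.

MAP estimate of p_C = 0.543

The posterior is Dirichlet(αᵢ + nᵢ) = Dirichlet(10, 8, 26, 6).
For a Dirichlet(a₁,…,a_K) with all aᵢ > 1, the mode has j-th component (aⱼ − 1)/(Σaᵢ − K).
Here Σaᵢ = 50 and K = 4, so p_C = (26 − 1)/(50 − 4) = 25/46 ≈ 0.543.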